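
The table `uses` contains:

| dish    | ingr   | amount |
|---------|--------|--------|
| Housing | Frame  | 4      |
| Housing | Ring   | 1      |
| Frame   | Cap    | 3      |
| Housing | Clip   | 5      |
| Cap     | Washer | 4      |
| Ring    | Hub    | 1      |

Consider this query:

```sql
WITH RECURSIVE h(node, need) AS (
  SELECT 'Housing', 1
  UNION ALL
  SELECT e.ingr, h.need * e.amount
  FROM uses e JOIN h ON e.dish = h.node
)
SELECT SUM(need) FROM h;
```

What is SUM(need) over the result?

Base: (Housing, need=1).
Iteration 1: components of {Housing} -> Clip = 1*5 = 5, Frame = 1*4 = 4, Ring = 1*1 = 1.
Iteration 2: components of {Clip,Frame,Ring} -> Cap = 4*3 = 12, Hub = 1*1 = 1.
Iteration 3: components of {Cap,Hub} -> Washer = 12*4 = 48.
Iteration 4: no further components; recursion stops.
SUM(need) = 1 + 4 + 1 + 5 + 12 + 1 + 48 = 72.

72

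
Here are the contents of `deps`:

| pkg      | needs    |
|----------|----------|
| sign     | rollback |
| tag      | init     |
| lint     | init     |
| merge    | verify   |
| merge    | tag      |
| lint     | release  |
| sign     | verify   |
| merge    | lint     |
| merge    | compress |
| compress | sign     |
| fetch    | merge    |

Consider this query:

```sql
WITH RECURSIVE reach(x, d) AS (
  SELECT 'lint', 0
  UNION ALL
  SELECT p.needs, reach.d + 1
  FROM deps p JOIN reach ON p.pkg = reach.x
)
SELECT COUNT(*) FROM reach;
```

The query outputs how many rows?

Base: (lint, d=0).
Iteration 1: edges from {lint} -> (init, d=1), (release, d=1).
Iteration 2: no outgoing edges from {init,release}; recursion stops.
Total rows emitted: 3.

3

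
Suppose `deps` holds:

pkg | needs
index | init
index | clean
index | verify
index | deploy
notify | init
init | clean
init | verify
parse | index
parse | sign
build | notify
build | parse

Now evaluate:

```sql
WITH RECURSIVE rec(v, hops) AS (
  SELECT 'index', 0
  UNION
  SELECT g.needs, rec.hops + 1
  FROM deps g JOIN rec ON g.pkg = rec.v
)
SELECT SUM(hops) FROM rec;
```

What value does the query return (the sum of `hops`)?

8

Base: (index, hops=0).
Iteration 1: edges from {index} -> (clean, hops=1), (deploy, hops=1), (init, hops=1), (verify, hops=1).
Iteration 2: edges from {clean,deploy,init,verify} -> (clean, hops=2), (verify, hops=2).
Iteration 3: no outgoing edges from {clean,verify}; recursion stops.
SUM(hops) = 0 + 1 + 1 + 1 + 1 + 2 + 2 = 8.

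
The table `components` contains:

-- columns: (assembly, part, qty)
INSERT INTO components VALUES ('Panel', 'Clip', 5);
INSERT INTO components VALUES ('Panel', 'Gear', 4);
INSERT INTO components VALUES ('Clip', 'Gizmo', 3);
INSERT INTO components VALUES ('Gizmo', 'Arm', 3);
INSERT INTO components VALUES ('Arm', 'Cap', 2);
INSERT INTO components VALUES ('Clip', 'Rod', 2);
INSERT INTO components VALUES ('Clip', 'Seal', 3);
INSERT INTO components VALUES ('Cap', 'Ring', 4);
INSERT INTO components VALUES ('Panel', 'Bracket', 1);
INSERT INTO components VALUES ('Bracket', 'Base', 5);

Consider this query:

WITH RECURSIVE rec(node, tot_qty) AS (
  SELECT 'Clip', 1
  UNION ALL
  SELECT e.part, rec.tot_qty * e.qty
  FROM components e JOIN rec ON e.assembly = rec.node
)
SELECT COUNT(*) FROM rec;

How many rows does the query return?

Base: (Clip, tot_qty=1).
Iteration 1: components of {Clip} -> Gizmo = 1*3 = 3, Rod = 1*2 = 2, Seal = 1*3 = 3.
Iteration 2: components of {Gizmo,Rod,Seal} -> Arm = 3*3 = 9.
Iteration 3: components of {Arm} -> Cap = 9*2 = 18.
Iteration 4: components of {Cap} -> Ring = 18*4 = 72.
Iteration 5: no further components; recursion stops.
Total rows emitted: 7.

7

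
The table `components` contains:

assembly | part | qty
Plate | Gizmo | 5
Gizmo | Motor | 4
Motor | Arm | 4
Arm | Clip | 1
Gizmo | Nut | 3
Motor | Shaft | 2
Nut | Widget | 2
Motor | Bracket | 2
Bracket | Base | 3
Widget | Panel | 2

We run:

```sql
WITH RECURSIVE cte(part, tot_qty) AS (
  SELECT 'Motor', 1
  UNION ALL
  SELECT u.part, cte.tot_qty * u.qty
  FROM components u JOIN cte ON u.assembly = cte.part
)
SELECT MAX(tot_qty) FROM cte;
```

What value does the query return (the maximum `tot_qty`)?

Base: (Motor, tot_qty=1).
Iteration 1: components of {Motor} -> Arm = 1*4 = 4, Bracket = 1*2 = 2, Shaft = 1*2 = 2.
Iteration 2: components of {Arm,Bracket,Shaft} -> Base = 2*3 = 6, Clip = 4*1 = 4.
Iteration 3: no further components; recursion stops.
tot_qty values: 1, 4, 2, 2, 4, 6; the maximum is 6.

6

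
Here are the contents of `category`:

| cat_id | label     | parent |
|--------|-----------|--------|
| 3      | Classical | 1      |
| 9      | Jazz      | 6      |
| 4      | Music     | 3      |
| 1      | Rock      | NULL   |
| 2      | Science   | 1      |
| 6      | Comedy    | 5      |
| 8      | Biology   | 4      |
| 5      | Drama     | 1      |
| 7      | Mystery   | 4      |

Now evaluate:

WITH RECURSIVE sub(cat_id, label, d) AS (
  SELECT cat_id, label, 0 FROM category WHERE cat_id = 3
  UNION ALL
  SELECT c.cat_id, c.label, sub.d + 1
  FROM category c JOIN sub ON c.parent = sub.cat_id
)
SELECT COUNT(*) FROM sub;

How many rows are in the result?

Base: cat_id=3 (Classical) at d 0.
Iteration 1: rows with parent in {3} -> Music (id 4, d 1).
Iteration 2: rows with parent in {4} -> Mystery (id 7, d 2), Biology (id 8, d 2).
Iteration 3: no rows with parent in {7,8}; recursion stops.
Total rows emitted: 4.

4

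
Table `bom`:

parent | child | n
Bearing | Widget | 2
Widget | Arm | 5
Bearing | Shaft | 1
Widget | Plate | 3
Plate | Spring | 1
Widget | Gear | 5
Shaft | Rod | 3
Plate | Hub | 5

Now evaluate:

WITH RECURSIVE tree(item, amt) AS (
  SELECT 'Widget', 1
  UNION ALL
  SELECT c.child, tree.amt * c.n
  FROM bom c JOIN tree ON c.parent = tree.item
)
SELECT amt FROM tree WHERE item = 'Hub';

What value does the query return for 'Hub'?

Base: (Widget, amt=1).
Iteration 1: components of {Widget} -> Arm = 1*5 = 5, Gear = 1*5 = 5, Plate = 1*3 = 3.
Iteration 2: components of {Arm,Gear,Plate} -> Hub = 3*5 = 15, Spring = 3*1 = 3.
Iteration 3: no further components; recursion stops.

15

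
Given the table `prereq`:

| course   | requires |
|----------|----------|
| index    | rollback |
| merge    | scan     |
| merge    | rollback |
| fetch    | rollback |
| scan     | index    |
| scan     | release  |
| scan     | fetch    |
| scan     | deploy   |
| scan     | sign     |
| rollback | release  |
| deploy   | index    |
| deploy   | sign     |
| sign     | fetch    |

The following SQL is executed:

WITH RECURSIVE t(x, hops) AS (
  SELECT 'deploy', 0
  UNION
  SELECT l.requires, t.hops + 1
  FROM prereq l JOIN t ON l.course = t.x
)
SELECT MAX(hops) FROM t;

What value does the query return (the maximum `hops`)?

Base: (deploy, hops=0).
Iteration 1: edges from {deploy} -> (index, hops=1), (sign, hops=1).
Iteration 2: edges from {index,sign} -> (fetch, hops=2), (rollback, hops=2).
Iteration 3: edges from {fetch,rollback} -> (release, hops=3), (rollback, hops=3).
Iteration 4: edges from {release,rollback} -> (release, hops=4).
Iteration 5: no outgoing edges from {release}; recursion stops.
hops values: 0, 1, 1, 2, 2, 3, 3, 4; the maximum is 4.

4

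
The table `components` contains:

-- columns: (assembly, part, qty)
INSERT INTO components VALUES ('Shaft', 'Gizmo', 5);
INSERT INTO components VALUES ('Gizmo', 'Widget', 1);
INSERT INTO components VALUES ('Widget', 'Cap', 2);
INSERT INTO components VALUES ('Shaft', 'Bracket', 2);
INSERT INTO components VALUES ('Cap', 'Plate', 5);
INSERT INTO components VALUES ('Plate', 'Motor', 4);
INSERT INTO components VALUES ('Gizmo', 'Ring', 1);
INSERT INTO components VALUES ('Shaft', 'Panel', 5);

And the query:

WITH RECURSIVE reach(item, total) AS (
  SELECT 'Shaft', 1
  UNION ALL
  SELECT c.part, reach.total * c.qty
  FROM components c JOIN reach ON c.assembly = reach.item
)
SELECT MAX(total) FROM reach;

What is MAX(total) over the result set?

200

Base: (Shaft, total=1).
Iteration 1: components of {Shaft} -> Bracket = 1*2 = 2, Gizmo = 1*5 = 5, Panel = 1*5 = 5.
Iteration 2: components of {Bracket,Gizmo,Panel} -> Ring = 5*1 = 5, Widget = 5*1 = 5.
Iteration 3: components of {Ring,Widget} -> Cap = 5*2 = 10.
Iteration 4: components of {Cap} -> Plate = 10*5 = 50.
Iteration 5: components of {Plate} -> Motor = 50*4 = 200.
Iteration 6: no further components; recursion stops.
total values: 1, 5, 2, 5, 5, 5, 10, 50, 200; the maximum is 200.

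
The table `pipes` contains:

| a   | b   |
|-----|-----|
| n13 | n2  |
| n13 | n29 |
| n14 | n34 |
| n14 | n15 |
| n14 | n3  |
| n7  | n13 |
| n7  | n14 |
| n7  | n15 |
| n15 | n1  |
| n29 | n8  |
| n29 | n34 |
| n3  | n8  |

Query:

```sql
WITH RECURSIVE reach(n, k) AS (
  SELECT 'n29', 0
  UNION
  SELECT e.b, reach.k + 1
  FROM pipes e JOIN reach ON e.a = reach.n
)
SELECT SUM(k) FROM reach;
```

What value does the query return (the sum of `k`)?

Base: (n29, k=0).
Iteration 1: edges from {n29} -> (n34, k=1), (n8, k=1).
Iteration 2: no outgoing edges from {n34,n8}; recursion stops.
SUM(k) = 0 + 1 + 1 = 2.

2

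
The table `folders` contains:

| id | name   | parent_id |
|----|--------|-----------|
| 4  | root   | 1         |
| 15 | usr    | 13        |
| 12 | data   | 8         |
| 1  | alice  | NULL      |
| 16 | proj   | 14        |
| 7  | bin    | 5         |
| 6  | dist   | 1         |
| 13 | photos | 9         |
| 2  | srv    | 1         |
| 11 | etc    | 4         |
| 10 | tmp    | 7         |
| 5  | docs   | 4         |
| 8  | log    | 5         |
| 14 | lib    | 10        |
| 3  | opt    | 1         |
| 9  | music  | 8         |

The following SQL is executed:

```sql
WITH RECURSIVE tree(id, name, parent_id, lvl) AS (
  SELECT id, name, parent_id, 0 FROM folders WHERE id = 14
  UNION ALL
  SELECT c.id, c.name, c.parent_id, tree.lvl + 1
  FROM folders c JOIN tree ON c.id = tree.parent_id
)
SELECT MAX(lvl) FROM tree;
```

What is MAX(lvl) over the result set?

5

Base: id=14 (lib), parent_id=10, lvl 0.
Iteration 1: join on id=10 -> tmp (id 10, parent_id=7, lvl 1).
Iteration 2: join on id=7 -> bin (id 7, parent_id=5, lvl 2).
Iteration 3: join on id=5 -> docs (id 5, parent_id=4, lvl 3).
Iteration 4: join on id=4 -> root (id 4, parent_id=1, lvl 4).
Iteration 5: join on id=1 -> alice (id 1, parent_id=NULL, lvl 5).
Iteration 6: parent_id is NULL; no match; recursion stops.
lvl values: 0, 1, 2, 3, 4, 5; the maximum is 5.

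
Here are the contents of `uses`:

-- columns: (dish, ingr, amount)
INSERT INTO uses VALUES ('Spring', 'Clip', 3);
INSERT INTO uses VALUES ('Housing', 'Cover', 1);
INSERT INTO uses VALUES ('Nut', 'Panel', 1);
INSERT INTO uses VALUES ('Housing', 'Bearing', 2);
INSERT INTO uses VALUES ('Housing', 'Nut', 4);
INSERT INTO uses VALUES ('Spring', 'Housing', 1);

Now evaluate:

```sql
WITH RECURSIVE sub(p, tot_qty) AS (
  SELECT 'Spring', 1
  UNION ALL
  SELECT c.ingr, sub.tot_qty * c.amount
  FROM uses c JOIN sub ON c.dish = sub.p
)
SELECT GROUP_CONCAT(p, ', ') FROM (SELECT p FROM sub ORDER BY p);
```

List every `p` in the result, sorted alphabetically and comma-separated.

Bearing, Clip, Cover, Housing, Nut, Panel, Spring

Base: (Spring, tot_qty=1).
Iteration 1: components of {Spring} -> Clip = 1*3 = 3, Housing = 1*1 = 1.
Iteration 2: components of {Clip,Housing} -> Bearing = 1*2 = 2, Cover = 1*1 = 1, Nut = 1*4 = 4.
Iteration 3: components of {Bearing,Cover,Nut} -> Panel = 4*1 = 4.
Iteration 4: no further components; recursion stops.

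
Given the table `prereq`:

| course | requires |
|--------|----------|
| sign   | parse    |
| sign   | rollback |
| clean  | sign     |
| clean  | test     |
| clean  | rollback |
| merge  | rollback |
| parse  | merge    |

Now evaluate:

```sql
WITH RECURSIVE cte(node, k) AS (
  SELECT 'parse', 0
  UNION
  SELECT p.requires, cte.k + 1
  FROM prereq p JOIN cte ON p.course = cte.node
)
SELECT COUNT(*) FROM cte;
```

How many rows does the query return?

3

Base: (parse, k=0).
Iteration 1: edges from {parse} -> (merge, k=1).
Iteration 2: edges from {merge} -> (rollback, k=2).
Iteration 3: no outgoing edges from {rollback}; recursion stops.
Total rows emitted: 3.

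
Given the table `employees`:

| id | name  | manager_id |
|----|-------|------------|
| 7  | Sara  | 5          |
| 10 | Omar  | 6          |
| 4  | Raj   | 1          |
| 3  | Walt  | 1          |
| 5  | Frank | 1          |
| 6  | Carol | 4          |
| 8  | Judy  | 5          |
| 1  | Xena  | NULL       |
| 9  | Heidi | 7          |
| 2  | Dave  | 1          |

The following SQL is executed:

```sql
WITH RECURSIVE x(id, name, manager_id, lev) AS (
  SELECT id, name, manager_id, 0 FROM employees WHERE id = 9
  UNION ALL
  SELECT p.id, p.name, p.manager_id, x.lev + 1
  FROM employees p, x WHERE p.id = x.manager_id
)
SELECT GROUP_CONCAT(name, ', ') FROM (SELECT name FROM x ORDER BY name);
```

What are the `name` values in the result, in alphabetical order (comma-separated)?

Base: id=9 (Heidi), manager_id=7, lev 0.
Iteration 1: join on id=7 -> Sara (id 7, manager_id=5, lev 1).
Iteration 2: join on id=5 -> Frank (id 5, manager_id=1, lev 2).
Iteration 3: join on id=1 -> Xena (id 1, manager_id=NULL, lev 3).
Iteration 4: manager_id is NULL; no match; recursion stops.

Frank, Heidi, Sara, Xena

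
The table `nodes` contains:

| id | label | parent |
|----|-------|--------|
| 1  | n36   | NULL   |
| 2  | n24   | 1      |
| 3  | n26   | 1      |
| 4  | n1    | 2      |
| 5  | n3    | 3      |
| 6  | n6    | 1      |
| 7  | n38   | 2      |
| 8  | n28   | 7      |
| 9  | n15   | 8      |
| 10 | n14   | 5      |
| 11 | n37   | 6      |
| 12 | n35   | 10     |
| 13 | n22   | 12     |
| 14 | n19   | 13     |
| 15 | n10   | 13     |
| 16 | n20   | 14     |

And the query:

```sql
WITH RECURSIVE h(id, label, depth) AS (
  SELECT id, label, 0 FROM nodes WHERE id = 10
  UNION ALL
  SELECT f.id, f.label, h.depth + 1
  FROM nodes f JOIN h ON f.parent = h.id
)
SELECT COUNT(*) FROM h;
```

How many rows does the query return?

Base: id=10 (n14) at depth 0.
Iteration 1: rows with parent in {10} -> n35 (id 12, depth 1).
Iteration 2: rows with parent in {12} -> n22 (id 13, depth 2).
Iteration 3: rows with parent in {13} -> n19 (id 14, depth 3), n10 (id 15, depth 3).
Iteration 4: rows with parent in {14,15} -> n20 (id 16, depth 4).
Iteration 5: no rows with parent in {16}; recursion stops.
Total rows emitted: 6.

6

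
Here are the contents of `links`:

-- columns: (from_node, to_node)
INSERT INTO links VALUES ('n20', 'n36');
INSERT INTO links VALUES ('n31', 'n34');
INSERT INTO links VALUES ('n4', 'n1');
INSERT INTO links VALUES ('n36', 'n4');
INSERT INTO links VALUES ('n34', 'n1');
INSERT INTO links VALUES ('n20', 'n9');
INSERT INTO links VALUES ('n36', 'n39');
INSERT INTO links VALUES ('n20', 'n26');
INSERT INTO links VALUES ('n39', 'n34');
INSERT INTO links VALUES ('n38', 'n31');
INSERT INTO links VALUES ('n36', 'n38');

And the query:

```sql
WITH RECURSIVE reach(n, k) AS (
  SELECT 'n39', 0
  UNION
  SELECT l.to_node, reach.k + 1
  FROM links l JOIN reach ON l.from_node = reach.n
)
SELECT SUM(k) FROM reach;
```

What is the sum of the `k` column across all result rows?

Base: (n39, k=0).
Iteration 1: edges from {n39} -> (n34, k=1).
Iteration 2: edges from {n34} -> (n1, k=2).
Iteration 3: no outgoing edges from {n1}; recursion stops.
SUM(k) = 0 + 1 + 2 = 3.

3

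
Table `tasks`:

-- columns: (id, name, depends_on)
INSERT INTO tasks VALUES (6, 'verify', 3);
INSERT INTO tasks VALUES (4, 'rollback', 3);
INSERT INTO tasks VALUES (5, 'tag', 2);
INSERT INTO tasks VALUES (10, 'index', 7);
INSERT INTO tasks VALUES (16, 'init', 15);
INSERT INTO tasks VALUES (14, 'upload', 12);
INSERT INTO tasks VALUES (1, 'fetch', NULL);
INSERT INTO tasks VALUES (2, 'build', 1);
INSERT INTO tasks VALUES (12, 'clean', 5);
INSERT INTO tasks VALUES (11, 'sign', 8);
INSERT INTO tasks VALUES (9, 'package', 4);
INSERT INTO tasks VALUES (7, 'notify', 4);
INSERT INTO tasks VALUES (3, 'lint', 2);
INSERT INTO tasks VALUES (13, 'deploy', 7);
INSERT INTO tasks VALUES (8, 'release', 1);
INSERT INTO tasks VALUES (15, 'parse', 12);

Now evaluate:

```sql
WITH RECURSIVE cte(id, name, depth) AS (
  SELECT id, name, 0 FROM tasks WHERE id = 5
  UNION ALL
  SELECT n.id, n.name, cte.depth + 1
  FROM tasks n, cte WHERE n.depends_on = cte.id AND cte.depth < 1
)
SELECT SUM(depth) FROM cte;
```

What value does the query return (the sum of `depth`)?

Base: id=5 (tag) at depth 0.
Iteration 1: rows with depends_on in {5} -> clean (id 12, depth 1).
Iteration 2: depth < 1 fails for all current rows; recursion stops.
SUM(depth) = 0 + 1 = 1.

1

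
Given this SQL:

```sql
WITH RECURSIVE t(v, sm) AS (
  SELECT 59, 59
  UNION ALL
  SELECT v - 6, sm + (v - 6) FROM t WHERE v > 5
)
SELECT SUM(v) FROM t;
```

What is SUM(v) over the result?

Base: v=59, sm=59.
Iteration 1: 59 > 5 holds -> v = 59 - 6 = 53, sm = 59 + 53 = 112.
Iteration 2: 53 > 5 holds -> v = 53 - 6 = 47, sm = 112 + 47 = 159.
Iteration 3: 47 > 5 holds -> v = 47 - 6 = 41, sm = 159 + 41 = 200.
Iteration 4: 41 > 5 holds -> v = 41 - 6 = 35, sm = 200 + 35 = 235.
Iteration 5: 35 > 5 holds -> v = 35 - 6 = 29, sm = 235 + 29 = 264.
Iteration 6: 29 > 5 holds -> v = 29 - 6 = 23, sm = 264 + 23 = 287.
Iteration 7: 23 > 5 holds -> v = 23 - 6 = 17, sm = 287 + 17 = 304.
Iteration 8: 17 > 5 holds -> v = 17 - 6 = 11, sm = 304 + 11 = 315.
Iteration 9: 11 > 5 holds -> v = 11 - 6 = 5, sm = 315 + 5 = 320.
Iteration 10: 5 > 5 fails; recursion stops.
SUM(v) = 59 + 53 + 47 + 41 + 35 + 29 + 23 + 17 + 11 + 5 = 320.

320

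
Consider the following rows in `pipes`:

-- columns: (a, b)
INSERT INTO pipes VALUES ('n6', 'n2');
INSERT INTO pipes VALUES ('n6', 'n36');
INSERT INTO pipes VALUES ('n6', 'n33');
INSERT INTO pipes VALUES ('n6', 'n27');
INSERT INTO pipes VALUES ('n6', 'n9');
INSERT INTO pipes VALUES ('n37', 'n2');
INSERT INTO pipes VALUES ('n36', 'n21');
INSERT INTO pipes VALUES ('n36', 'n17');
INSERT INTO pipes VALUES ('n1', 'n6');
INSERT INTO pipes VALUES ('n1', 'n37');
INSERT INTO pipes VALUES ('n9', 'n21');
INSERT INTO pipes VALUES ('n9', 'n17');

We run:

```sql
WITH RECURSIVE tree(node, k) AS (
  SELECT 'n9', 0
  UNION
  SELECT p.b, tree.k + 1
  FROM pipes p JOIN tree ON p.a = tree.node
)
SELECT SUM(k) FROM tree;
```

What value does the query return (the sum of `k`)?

Base: (n9, k=0).
Iteration 1: edges from {n9} -> (n17, k=1), (n21, k=1).
Iteration 2: no outgoing edges from {n17,n21}; recursion stops.
SUM(k) = 0 + 1 + 1 = 2.

2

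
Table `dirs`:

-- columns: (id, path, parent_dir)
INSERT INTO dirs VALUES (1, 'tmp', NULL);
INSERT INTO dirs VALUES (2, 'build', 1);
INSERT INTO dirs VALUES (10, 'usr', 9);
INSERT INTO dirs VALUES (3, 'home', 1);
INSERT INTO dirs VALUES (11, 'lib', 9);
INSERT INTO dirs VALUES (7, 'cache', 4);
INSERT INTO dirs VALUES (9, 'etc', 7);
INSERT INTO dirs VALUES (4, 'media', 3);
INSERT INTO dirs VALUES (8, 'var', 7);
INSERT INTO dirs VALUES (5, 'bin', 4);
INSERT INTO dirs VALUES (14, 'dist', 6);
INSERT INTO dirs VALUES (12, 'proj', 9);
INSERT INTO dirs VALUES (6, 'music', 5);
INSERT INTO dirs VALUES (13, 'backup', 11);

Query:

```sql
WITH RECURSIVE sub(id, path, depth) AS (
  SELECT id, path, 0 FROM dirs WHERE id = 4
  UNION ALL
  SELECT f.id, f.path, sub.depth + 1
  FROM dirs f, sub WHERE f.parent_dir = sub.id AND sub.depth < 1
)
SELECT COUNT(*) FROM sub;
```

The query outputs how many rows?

3

Base: id=4 (media) at depth 0.
Iteration 1: rows with parent_dir in {4} -> bin (id 5, depth 1), cache (id 7, depth 1).
Iteration 2: depth < 1 fails for all current rows; recursion stops.
Total rows emitted: 3.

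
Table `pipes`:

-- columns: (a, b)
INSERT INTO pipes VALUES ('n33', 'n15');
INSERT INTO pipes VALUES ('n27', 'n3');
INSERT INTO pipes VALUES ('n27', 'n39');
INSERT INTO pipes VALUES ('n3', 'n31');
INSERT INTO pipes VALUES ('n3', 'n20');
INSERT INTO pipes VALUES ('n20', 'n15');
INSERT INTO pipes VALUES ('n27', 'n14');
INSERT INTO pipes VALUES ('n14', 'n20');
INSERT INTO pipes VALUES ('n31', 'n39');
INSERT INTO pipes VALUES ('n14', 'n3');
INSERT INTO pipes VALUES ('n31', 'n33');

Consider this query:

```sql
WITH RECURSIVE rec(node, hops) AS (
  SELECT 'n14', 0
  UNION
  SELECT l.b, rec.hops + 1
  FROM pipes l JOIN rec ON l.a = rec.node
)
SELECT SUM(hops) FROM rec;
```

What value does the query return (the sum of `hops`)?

Base: (n14, hops=0).
Iteration 1: edges from {n14} -> (n20, hops=1), (n3, hops=1).
Iteration 2: edges from {n20,n3} -> (n15, hops=2), (n20, hops=2), (n31, hops=2).
Iteration 3: edges from {n15,n20,n31} -> (n15, hops=3), (n33, hops=3), (n39, hops=3).
Iteration 4: edges from {n15,n33,n39} -> (n15, hops=4).
Iteration 5: no outgoing edges from {n15}; recursion stops.
SUM(hops) = 0 + 1 + 1 + 2 + 2 + 2 + 3 + 3 + 3 + 4 = 21.

21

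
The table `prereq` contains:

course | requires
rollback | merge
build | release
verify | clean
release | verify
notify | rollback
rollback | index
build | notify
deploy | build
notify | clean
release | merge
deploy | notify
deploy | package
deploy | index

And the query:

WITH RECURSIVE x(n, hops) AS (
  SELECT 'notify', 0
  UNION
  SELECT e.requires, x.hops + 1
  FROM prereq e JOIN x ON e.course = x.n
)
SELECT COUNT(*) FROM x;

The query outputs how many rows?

5

Base: (notify, hops=0).
Iteration 1: edges from {notify} -> (clean, hops=1), (rollback, hops=1).
Iteration 2: edges from {clean,rollback} -> (index, hops=2), (merge, hops=2).
Iteration 3: no outgoing edges from {index,merge}; recursion stops.
Total rows emitted: 5.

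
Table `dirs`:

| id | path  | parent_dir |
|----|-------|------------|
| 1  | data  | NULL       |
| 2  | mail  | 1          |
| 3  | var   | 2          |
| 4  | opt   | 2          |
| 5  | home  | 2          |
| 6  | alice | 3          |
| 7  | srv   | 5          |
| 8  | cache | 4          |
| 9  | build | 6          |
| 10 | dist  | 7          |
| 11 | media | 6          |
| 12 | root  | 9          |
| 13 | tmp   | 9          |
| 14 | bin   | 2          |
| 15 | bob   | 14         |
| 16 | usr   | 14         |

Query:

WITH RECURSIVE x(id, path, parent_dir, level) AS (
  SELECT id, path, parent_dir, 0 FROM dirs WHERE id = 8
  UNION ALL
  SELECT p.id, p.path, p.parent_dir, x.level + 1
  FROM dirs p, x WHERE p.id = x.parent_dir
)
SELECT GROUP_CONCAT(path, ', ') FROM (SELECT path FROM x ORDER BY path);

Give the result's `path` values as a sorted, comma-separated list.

Base: id=8 (cache), parent_dir=4, level 0.
Iteration 1: join on id=4 -> opt (id 4, parent_dir=2, level 1).
Iteration 2: join on id=2 -> mail (id 2, parent_dir=1, level 2).
Iteration 3: join on id=1 -> data (id 1, parent_dir=NULL, level 3).
Iteration 4: parent_dir is NULL; no match; recursion stops.

cache, data, mail, opt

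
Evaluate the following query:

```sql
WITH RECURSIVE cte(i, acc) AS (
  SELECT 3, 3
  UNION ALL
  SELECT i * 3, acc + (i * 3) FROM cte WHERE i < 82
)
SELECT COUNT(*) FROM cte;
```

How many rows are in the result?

5

Base: i=3, acc=3.
Iteration 1: 3 < 82 holds -> i = 3 * 3 = 9, acc = 3 + 9 = 12.
Iteration 2: 9 < 82 holds -> i = 9 * 3 = 27, acc = 12 + 27 = 39.
Iteration 3: 27 < 82 holds -> i = 27 * 3 = 81, acc = 39 + 81 = 120.
Iteration 4: 81 < 82 holds -> i = 81 * 3 = 243, acc = 120 + 243 = 363.
Iteration 5: 243 < 82 fails; recursion stops.
Total rows emitted: 5.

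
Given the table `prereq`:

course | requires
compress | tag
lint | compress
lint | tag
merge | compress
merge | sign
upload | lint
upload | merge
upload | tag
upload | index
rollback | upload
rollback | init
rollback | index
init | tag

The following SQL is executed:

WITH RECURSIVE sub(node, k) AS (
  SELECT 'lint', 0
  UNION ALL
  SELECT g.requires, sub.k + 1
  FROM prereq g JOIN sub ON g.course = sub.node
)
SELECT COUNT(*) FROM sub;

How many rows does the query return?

Base: (lint, k=0).
Iteration 1: edges from {lint} -> (compress, k=1), (tag, k=1).
Iteration 2: edges from {compress,tag} -> (tag, k=2).
Iteration 3: no outgoing edges from {tag}; recursion stops.
Total rows emitted: 4.

4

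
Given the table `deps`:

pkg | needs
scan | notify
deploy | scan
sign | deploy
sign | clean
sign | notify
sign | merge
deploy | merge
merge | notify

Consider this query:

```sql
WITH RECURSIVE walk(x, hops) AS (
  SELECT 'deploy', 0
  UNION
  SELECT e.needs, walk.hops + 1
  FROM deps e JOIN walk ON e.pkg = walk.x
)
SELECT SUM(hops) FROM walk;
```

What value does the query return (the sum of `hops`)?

4

Base: (deploy, hops=0).
Iteration 1: edges from {deploy} -> (merge, hops=1), (scan, hops=1).
Iteration 2: edges from {merge,scan} -> (notify, hops=2). [UNION drops 1 duplicate row(s)]
Iteration 3: no outgoing edges from {notify}; recursion stops.
SUM(hops) = 0 + 1 + 1 + 2 = 4.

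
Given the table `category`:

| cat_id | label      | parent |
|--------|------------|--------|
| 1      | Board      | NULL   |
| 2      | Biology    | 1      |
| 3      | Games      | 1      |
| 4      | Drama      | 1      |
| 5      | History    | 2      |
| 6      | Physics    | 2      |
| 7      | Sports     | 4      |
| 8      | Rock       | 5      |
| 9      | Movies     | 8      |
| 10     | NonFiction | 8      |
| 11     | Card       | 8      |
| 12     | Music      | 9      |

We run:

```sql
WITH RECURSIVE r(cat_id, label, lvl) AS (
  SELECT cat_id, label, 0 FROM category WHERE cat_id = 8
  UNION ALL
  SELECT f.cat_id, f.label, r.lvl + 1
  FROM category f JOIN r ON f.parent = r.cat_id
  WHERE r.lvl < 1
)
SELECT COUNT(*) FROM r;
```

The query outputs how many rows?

4

Base: cat_id=8 (Rock) at lvl 0.
Iteration 1: rows with parent in {8} -> Movies (id 9, lvl 1), NonFiction (id 10, lvl 1), Card (id 11, lvl 1).
Iteration 2: lvl < 1 fails for all current rows; recursion stops.
Total rows emitted: 4.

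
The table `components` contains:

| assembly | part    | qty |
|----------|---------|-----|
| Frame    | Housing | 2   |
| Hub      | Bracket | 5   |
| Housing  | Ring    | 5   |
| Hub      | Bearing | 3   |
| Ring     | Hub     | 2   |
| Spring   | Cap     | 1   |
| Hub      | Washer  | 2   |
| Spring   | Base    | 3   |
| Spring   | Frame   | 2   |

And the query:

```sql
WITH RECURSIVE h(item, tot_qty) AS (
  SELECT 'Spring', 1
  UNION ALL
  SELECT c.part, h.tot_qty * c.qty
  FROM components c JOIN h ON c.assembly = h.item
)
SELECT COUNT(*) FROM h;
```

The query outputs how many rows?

10

Base: (Spring, tot_qty=1).
Iteration 1: components of {Spring} -> Base = 1*3 = 3, Cap = 1*1 = 1, Frame = 1*2 = 2.
Iteration 2: components of {Base,Cap,Frame} -> Housing = 2*2 = 4.
Iteration 3: components of {Housing} -> Ring = 4*5 = 20.
Iteration 4: components of {Ring} -> Hub = 20*2 = 40.
Iteration 5: components of {Hub} -> Bearing = 40*3 = 120, Bracket = 40*5 = 200, Washer = 40*2 = 80.
Iteration 6: no further components; recursion stops.
Total rows emitted: 10.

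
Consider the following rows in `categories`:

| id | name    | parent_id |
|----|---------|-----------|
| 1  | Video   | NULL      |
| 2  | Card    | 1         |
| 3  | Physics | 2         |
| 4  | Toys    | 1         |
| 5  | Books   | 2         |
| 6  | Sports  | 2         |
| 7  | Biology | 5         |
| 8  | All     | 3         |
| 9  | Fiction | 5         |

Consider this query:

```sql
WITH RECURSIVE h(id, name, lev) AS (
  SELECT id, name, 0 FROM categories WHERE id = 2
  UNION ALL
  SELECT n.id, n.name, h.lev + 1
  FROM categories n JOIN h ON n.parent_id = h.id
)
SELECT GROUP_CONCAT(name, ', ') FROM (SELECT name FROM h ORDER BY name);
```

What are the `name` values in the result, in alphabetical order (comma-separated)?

Base: id=2 (Card) at lev 0.
Iteration 1: rows with parent_id in {2} -> Physics (id 3, lev 1), Books (id 5, lev 1), Sports (id 6, lev 1).
Iteration 2: rows with parent_id in {3,5,6} -> Biology (id 7, lev 2), All (id 8, lev 2), Fiction (id 9, lev 2).
Iteration 3: no rows with parent_id in {7,8,9}; recursion stops.

All, Biology, Books, Card, Fiction, Physics, Sports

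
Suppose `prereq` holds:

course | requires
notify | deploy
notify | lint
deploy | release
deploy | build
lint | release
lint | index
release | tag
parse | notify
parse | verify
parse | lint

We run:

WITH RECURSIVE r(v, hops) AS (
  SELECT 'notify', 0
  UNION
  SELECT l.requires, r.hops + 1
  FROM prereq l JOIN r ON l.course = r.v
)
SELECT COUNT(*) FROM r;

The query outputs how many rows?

Base: (notify, hops=0).
Iteration 1: edges from {notify} -> (deploy, hops=1), (lint, hops=1).
Iteration 2: edges from {deploy,lint} -> (build, hops=2), (index, hops=2), (release, hops=2). [UNION drops 1 duplicate row(s)]
Iteration 3: edges from {build,index,release} -> (tag, hops=3).
Iteration 4: no outgoing edges from {tag}; recursion stops.
Total rows emitted: 7.

7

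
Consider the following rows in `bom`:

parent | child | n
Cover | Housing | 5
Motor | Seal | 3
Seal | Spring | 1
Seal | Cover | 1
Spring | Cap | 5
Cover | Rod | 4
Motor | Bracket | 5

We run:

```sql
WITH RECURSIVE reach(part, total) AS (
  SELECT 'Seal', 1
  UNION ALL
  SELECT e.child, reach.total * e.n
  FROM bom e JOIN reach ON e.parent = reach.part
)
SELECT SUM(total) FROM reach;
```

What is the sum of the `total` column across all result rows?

Base: (Seal, total=1).
Iteration 1: components of {Seal} -> Cover = 1*1 = 1, Spring = 1*1 = 1.
Iteration 2: components of {Cover,Spring} -> Cap = 1*5 = 5, Housing = 1*5 = 5, Rod = 1*4 = 4.
Iteration 3: no further components; recursion stops.
SUM(total) = 1 + 1 + 1 + 5 + 4 + 5 = 17.

17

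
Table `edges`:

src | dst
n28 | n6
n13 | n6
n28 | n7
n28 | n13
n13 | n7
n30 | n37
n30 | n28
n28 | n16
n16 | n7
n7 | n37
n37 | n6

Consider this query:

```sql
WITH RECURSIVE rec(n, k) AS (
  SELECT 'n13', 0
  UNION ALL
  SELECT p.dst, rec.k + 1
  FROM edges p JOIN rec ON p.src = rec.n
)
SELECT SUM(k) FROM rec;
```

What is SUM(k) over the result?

Base: (n13, k=0).
Iteration 1: edges from {n13} -> (n6, k=1), (n7, k=1).
Iteration 2: edges from {n6,n7} -> (n37, k=2).
Iteration 3: edges from {n37} -> (n6, k=3).
Iteration 4: no outgoing edges from {n6}; recursion stops.
SUM(k) = 0 + 1 + 1 + 2 + 3 = 7.

7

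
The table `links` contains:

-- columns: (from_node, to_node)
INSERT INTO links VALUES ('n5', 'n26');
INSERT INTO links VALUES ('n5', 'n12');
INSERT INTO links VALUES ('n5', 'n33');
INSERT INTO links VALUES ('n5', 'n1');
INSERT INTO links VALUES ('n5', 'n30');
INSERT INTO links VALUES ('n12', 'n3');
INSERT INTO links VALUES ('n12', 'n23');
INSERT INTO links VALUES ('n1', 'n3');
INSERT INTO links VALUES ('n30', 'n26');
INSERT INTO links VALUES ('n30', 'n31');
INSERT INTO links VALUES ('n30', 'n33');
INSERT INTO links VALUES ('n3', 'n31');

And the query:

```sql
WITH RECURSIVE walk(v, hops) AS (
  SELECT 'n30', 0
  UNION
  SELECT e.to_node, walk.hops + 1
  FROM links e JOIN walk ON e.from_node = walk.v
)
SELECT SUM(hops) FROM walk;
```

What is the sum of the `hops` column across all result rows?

3

Base: (n30, hops=0).
Iteration 1: edges from {n30} -> (n26, hops=1), (n31, hops=1), (n33, hops=1).
Iteration 2: no outgoing edges from {n26,n31,n33}; recursion stops.
SUM(hops) = 0 + 1 + 1 + 1 = 3.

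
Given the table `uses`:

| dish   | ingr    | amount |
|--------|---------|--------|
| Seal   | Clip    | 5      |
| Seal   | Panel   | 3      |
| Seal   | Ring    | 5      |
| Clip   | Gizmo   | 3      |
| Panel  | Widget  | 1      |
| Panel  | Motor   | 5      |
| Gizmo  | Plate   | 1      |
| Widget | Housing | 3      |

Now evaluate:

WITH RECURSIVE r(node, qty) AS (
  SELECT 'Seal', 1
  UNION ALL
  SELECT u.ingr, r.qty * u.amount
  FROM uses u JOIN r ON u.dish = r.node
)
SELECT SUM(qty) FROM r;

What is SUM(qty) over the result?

71

Base: (Seal, qty=1).
Iteration 1: components of {Seal} -> Clip = 1*5 = 5, Panel = 1*3 = 3, Ring = 1*5 = 5.
Iteration 2: components of {Clip,Panel,Ring} -> Gizmo = 5*3 = 15, Motor = 3*5 = 15, Widget = 3*1 = 3.
Iteration 3: components of {Gizmo,Motor,Widget} -> Housing = 3*3 = 9, Plate = 15*1 = 15.
Iteration 4: no further components; recursion stops.
SUM(qty) = 1 + 5 + 3 + 5 + 15 + 3 + 15 + 15 + 9 = 71.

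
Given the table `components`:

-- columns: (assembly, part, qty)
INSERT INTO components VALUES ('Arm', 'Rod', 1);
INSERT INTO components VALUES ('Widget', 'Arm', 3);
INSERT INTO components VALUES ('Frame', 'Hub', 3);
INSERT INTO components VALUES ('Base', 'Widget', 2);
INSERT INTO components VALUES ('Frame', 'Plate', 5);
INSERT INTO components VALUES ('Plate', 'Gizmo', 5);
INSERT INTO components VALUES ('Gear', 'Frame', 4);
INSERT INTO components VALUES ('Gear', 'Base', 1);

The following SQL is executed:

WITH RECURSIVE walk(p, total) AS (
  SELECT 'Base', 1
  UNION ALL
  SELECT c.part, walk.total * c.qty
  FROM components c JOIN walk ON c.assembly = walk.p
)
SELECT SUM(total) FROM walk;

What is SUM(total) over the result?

Base: (Base, total=1).
Iteration 1: components of {Base} -> Widget = 1*2 = 2.
Iteration 2: components of {Widget} -> Arm = 2*3 = 6.
Iteration 3: components of {Arm} -> Rod = 6*1 = 6.
Iteration 4: no further components; recursion stops.
SUM(total) = 1 + 2 + 6 + 6 = 15.

15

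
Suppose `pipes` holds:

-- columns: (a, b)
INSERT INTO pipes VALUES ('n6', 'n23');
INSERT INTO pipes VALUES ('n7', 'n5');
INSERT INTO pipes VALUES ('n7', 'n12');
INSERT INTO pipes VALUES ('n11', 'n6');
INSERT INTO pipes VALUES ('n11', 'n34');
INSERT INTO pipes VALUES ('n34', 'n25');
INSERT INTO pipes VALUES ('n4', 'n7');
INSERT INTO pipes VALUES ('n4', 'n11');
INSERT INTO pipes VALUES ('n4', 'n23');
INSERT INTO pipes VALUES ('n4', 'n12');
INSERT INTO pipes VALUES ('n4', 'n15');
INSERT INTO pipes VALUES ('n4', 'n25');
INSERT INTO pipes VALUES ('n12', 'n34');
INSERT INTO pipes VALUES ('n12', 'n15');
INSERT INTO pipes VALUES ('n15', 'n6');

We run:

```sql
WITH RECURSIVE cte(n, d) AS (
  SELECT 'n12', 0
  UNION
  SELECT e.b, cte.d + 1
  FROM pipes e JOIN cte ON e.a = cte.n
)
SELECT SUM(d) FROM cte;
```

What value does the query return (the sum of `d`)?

Base: (n12, d=0).
Iteration 1: edges from {n12} -> (n15, d=1), (n34, d=1).
Iteration 2: edges from {n15,n34} -> (n25, d=2), (n6, d=2).
Iteration 3: edges from {n25,n6} -> (n23, d=3).
Iteration 4: no outgoing edges from {n23}; recursion stops.
SUM(d) = 0 + 1 + 1 + 2 + 2 + 3 = 9.

9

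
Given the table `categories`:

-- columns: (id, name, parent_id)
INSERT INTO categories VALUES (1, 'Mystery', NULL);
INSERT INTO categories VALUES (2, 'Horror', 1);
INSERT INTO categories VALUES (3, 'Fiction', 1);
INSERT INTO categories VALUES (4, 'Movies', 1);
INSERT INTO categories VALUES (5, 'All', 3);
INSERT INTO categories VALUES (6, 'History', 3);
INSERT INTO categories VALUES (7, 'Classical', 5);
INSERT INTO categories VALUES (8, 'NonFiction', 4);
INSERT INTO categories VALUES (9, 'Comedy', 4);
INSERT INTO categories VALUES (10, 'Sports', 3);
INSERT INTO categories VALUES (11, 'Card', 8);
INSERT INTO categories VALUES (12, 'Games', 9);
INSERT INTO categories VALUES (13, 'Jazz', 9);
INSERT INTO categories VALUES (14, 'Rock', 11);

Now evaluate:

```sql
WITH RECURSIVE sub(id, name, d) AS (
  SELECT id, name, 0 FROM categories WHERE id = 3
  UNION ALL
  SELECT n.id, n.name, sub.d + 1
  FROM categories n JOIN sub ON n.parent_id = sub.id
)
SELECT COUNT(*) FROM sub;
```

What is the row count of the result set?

Base: id=3 (Fiction) at d 0.
Iteration 1: rows with parent_id in {3} -> All (id 5, d 1), History (id 6, d 1), Sports (id 10, d 1).
Iteration 2: rows with parent_id in {5,6,10} -> Classical (id 7, d 2).
Iteration 3: no rows with parent_id in {7}; recursion stops.
Total rows emitted: 5.

5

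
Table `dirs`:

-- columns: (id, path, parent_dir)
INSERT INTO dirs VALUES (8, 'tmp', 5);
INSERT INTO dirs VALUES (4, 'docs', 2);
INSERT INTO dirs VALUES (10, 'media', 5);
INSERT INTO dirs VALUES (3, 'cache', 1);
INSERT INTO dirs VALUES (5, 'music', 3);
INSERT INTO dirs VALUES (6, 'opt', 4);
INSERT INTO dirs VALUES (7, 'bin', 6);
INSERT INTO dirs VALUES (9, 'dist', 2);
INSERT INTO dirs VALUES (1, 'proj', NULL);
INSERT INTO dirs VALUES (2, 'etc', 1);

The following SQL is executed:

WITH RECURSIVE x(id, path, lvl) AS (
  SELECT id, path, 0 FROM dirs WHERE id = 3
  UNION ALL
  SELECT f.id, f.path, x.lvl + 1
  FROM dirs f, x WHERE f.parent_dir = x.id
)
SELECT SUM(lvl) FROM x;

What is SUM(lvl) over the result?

5

Base: id=3 (cache) at lvl 0.
Iteration 1: rows with parent_dir in {3} -> music (id 5, lvl 1).
Iteration 2: rows with parent_dir in {5} -> tmp (id 8, lvl 2), media (id 10, lvl 2).
Iteration 3: no rows with parent_dir in {8,10}; recursion stops.
SUM(lvl) = 0 + 1 + 2 + 2 = 5.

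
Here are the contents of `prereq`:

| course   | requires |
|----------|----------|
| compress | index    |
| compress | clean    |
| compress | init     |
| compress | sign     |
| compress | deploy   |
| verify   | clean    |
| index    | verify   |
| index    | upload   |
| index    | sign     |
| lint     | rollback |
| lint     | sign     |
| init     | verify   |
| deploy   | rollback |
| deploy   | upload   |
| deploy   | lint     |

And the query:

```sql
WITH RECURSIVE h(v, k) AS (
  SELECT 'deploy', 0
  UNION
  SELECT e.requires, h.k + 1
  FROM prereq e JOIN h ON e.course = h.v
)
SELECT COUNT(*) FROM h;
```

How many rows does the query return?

6

Base: (deploy, k=0).
Iteration 1: edges from {deploy} -> (lint, k=1), (rollback, k=1), (upload, k=1).
Iteration 2: edges from {lint,rollback,upload} -> (rollback, k=2), (sign, k=2).
Iteration 3: no outgoing edges from {rollback,sign}; recursion stops.
Total rows emitted: 6.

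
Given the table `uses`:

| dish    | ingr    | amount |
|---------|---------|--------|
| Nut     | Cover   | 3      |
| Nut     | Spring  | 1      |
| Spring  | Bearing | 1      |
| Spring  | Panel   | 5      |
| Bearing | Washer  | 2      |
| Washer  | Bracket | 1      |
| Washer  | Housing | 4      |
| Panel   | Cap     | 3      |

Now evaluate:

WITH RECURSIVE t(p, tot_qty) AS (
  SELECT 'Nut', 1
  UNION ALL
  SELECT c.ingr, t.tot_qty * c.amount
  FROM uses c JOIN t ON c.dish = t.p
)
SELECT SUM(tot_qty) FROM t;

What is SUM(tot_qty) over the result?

38

Base: (Nut, tot_qty=1).
Iteration 1: components of {Nut} -> Cover = 1*3 = 3, Spring = 1*1 = 1.
Iteration 2: components of {Cover,Spring} -> Bearing = 1*1 = 1, Panel = 1*5 = 5.
Iteration 3: components of {Bearing,Panel} -> Cap = 5*3 = 15, Washer = 1*2 = 2.
Iteration 4: components of {Cap,Washer} -> Bracket = 2*1 = 2, Housing = 2*4 = 8.
Iteration 5: no further components; recursion stops.
SUM(tot_qty) = 1 + 3 + 1 + 1 + 5 + 2 + 15 + 2 + 8 = 38.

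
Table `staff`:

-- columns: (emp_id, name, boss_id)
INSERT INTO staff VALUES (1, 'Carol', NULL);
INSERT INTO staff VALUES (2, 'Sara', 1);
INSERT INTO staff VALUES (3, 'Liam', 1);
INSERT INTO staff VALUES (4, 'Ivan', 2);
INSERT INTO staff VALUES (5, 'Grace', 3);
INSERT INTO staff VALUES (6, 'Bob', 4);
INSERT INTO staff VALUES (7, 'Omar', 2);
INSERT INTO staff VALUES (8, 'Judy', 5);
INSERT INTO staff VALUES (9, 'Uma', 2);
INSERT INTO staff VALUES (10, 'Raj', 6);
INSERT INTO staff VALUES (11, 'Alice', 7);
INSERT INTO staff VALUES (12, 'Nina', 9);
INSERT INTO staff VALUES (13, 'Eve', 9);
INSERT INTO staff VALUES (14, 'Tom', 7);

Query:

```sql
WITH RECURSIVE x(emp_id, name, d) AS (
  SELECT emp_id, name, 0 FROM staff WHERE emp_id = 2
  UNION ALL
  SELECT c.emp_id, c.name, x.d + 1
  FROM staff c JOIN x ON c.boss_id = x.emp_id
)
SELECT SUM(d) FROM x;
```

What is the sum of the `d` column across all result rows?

Base: emp_id=2 (Sara) at d 0.
Iteration 1: rows with boss_id in {2} -> Ivan (id 4, d 1), Omar (id 7, d 1), Uma (id 9, d 1).
Iteration 2: rows with boss_id in {4,7,9} -> Bob (id 6, d 2), Alice (id 11, d 2), Nina (id 12, d 2), Eve (id 13, d 2), Tom (id 14, d 2).
Iteration 3: rows with boss_id in {6,11,12,13,14} -> Raj (id 10, d 3).
Iteration 4: no rows with boss_id in {10}; recursion stops.
SUM(d) = 0 + 1 + 1 + 1 + 2 + 2 + 2 + 2 + 2 + 3 = 16.

16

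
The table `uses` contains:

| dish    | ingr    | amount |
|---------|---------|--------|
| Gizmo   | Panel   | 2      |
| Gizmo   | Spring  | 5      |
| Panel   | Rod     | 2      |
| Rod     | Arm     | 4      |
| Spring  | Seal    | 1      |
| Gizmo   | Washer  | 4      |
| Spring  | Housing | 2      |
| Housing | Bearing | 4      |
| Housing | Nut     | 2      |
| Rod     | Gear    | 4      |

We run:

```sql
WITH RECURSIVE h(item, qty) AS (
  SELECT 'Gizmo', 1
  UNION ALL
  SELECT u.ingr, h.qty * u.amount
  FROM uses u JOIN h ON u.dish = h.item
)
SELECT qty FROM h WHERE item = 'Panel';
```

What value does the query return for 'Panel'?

Base: (Gizmo, qty=1).
Iteration 1: components of {Gizmo} -> Panel = 1*2 = 2, Spring = 1*5 = 5, Washer = 1*4 = 4.
Iteration 2: components of {Panel,Spring,Washer} -> Housing = 5*2 = 10, Rod = 2*2 = 4, Seal = 5*1 = 5.
Iteration 3: components of {Housing,Rod,Seal} -> Arm = 4*4 = 16, Bearing = 10*4 = 40, Gear = 4*4 = 16, Nut = 10*2 = 20.
Iteration 4: no further components; recursion stops.

2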